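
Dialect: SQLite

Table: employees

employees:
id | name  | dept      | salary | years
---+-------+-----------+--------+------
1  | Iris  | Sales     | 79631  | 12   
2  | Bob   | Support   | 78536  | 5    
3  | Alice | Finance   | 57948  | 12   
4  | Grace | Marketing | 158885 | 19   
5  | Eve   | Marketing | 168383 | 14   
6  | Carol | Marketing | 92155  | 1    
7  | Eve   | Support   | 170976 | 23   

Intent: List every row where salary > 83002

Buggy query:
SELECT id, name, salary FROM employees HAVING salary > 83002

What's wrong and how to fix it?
Bug: This is a non-aggregate query (no GROUP BY, no aggregates), so in SQLite the HAVING clause is invalid here; a row-level condition belongs in WHERE

Fix: Replace HAVING with WHERE since the condition applies to individual rows

Corrected query:
SELECT id, name, salary FROM employees WHERE salary > 83002

Result:
id | name  | salary
---+-------+-------
4  | Grace | 158885
5  | Eve   | 168383
6  | Carol | 92155 
7  | Eve   | 170976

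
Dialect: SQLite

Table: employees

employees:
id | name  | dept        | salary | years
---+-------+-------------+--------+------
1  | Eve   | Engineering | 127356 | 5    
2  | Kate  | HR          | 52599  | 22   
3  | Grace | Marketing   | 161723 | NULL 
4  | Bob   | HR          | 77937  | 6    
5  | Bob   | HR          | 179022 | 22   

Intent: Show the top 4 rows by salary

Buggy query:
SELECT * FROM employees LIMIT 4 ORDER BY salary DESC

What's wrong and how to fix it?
Bug: LIMIT must come after ORDER BY

Fix: Swap the clauses: ORDER BY first, then LIMIT

Corrected query:
SELECT * FROM employees ORDER BY salary DESC LIMIT 4

Result:
id | name  | dept        | salary | years
---+-------+-------------+--------+------
5  | Bob   | HR          | 179022 | 22   
3  | Grace | Marketing   | 161723 | NULL 
1  | Eve   | Engineering | 127356 | 5    
4  | Bob   | HR          | 77937  | 6    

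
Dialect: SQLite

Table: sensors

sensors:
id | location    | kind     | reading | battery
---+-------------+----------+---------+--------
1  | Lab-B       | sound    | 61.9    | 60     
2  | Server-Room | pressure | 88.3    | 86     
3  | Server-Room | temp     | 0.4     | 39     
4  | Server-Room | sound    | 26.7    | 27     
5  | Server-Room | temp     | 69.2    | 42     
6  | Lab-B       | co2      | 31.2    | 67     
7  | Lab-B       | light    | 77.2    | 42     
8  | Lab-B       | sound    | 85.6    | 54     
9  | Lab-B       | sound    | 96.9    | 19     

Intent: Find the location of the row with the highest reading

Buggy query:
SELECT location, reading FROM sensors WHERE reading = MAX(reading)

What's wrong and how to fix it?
Bug: WHERE is evaluated per row; an aggregate over the whole table isn't defined there

Fix: Wrap MAX in a scalar subquery so WHERE compares against a single value

Corrected query:
SELECT location, reading FROM sensors WHERE reading = (SELECT MAX(reading) FROM sensors)

Result:
location | reading
---------+--------
Lab-B    | 96.9   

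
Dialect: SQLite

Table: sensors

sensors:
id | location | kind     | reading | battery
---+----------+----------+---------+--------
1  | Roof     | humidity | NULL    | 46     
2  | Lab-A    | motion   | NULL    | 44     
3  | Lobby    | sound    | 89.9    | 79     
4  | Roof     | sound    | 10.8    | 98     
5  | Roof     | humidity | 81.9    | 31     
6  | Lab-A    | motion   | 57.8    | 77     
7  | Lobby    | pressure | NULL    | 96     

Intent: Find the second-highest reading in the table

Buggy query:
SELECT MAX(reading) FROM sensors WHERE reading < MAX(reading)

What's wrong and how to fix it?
Bug: MAX(reading) on the right of the comparison is an aggregate-in-WHERE error

Fix: Put the inner MAX in a scalar subquery

Corrected query:
SELECT MAX(reading) FROM sensors WHERE reading < (SELECT MAX(reading) FROM sensors)

Result:
MAX(reading)
------------
81.9        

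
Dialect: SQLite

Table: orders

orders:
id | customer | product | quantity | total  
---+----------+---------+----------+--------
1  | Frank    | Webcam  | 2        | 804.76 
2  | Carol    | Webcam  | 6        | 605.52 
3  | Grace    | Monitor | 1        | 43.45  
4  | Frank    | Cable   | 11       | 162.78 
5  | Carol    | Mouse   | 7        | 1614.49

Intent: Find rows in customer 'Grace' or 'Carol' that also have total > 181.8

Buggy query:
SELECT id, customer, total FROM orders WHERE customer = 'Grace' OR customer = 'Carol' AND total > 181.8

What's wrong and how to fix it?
Bug: Without parentheses, AND is evaluated before OR, so the total filter only applies to the 'Carol' branch

Fix: Group the OR with parentheses (or use IN), then AND the threshold

Corrected query:
SELECT id, customer, total FROM orders WHERE (customer = 'Grace' OR customer = 'Carol') AND total > 181.8

Result:
id | customer | total  
---+----------+--------
2  | Carol    | 605.52 
5  | Carol    | 1614.49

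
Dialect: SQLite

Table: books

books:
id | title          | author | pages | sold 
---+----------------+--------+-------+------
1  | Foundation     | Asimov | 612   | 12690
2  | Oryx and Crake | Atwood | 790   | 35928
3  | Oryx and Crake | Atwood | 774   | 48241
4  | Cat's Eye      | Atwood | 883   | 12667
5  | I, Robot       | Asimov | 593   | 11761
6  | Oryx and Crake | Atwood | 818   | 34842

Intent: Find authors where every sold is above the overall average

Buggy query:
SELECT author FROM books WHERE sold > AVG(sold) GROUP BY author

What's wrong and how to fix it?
Bug: WHERE evaluates per row before aggregation, so AVG() is unavailable

Fix: Compute the overall average in a scalar subquery and compare each group's MIN against it in HAVING

Corrected query:
SELECT author FROM books GROUP BY author HAVING MIN(sold) > (SELECT AVG(sold) FROM books)

Result:
(no rows)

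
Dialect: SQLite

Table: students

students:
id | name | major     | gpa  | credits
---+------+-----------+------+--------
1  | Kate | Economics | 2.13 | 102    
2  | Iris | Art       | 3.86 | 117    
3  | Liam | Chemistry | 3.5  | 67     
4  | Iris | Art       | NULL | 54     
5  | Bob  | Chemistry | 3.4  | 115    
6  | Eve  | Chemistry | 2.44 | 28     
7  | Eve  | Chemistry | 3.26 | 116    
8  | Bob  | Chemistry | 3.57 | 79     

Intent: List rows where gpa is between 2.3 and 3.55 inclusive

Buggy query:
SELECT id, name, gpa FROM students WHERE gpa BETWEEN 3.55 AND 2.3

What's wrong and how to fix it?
Bug: The bounds are reversed; BETWEEN a AND b requires a <= b to match anything

Fix: Write BETWEEN 2.3 AND 3.55

Corrected query:
SELECT id, name, gpa FROM students WHERE gpa BETWEEN 2.3 AND 3.55

Result:
id | name | gpa 
---+------+-----
3  | Liam | 3.5 
5  | Bob  | 3.4 
6  | Eve  | 2.44
7  | Eve  | 3.26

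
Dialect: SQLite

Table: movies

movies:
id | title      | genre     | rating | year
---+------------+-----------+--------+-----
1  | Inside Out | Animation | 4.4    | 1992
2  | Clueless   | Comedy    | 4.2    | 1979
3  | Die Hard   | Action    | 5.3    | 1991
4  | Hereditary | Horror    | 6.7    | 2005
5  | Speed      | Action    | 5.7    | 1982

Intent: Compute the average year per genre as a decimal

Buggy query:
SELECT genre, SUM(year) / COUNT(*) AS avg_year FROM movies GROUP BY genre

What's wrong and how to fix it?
Bug: SUM(year) and COUNT(*) are both integers; the division truncates the fractional part

Fix: Cast one side to REAL so the division keeps the fractional part

Corrected query:
SELECT genre, SUM(year) * 1.0 / COUNT(*) AS avg_year FROM movies GROUP BY genre

Result:
genre     | avg_year
----------+---------
Action    | 1986.5  
Animation | 1992    
Comedy    | 1979    
Horror    | 2005    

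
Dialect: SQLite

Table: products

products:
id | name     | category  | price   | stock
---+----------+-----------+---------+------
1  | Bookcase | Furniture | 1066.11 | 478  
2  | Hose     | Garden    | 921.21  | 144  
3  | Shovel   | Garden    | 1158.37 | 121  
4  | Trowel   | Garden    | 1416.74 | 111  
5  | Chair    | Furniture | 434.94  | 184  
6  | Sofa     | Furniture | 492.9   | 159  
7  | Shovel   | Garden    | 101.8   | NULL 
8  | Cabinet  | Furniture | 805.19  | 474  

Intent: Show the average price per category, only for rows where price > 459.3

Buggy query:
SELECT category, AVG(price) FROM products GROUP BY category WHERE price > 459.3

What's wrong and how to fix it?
Bug: WHERE cannot follow GROUP BY

Fix: Place WHERE between FROM and GROUP BY

Corrected query:
SELECT category, AVG(price) FROM products WHERE price > 459.3 GROUP BY category

Result:
category  | AVG(price)
----------+-----------
Furniture | 788.066667
Garden    | 1165.44   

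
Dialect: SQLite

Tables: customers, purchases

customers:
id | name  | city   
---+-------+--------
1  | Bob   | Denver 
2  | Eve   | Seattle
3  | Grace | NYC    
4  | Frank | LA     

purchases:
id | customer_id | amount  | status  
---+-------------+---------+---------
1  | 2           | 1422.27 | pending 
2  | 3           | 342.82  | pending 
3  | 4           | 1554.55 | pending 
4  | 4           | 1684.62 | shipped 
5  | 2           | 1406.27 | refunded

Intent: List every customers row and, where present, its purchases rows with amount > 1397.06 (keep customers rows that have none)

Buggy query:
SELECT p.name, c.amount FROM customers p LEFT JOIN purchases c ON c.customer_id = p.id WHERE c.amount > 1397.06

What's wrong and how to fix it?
Bug: Filtering c.amount in WHERE discards the NULL rows produced by LEFT JOIN, turning it into an inner join

Fix: Move the right-table condition into the ON clause so unmatched parents are kept

Corrected query:
SELECT p.name, c.amount FROM customers p LEFT JOIN purchases c ON c.customer_id = p.id AND c.amount > 1397.06

Result:
name  | amount 
------+--------
Bob   | NULL   
Eve   | 1406.27
Eve   | 1422.27
Grace | NULL   
Frank | 1554.55
Frank | 1684.62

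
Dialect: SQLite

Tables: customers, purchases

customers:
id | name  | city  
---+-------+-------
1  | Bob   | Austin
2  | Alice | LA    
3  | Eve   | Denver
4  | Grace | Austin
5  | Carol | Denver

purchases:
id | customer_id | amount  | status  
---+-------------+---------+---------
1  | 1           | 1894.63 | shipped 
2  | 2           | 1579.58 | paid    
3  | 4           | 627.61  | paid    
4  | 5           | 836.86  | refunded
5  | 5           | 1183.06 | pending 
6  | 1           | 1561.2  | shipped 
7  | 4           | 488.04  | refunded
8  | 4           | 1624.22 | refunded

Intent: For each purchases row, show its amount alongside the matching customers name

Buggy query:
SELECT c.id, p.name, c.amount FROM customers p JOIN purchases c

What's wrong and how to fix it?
Bug: JOIN with no ON clause produces a cartesian product; every purchases row pairs with every customers row

Fix: Add ON c.customer_id = p.id to the JOIN

Corrected query:
SELECT c.id, p.name, c.amount FROM customers p JOIN purchases c ON c.customer_id = p.id

Result:
id | name  | amount 
---+-------+--------
1  | Bob   | 1894.63
2  | Alice | 1579.58
3  | Grace | 627.61 
4  | Carol | 836.86 
5  | Carol | 1183.06
6  | Bob   | 1561.2 
7  | Grace | 488.04 
8  | Grace | 1624.22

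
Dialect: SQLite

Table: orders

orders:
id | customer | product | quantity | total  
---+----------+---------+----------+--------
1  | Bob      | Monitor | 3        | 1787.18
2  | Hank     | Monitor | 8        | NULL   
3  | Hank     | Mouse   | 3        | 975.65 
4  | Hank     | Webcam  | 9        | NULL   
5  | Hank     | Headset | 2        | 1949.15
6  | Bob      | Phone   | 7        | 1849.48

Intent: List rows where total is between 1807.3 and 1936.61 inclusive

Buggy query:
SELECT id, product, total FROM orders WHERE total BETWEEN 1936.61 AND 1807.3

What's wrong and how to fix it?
Bug: BETWEEN expects the lower bound first; with 1936.61 AND 1807.3 the range is empty

Fix: Write BETWEEN 1807.3 AND 1936.61

Corrected query:
SELECT id, product, total FROM orders WHERE total BETWEEN 1807.3 AND 1936.61

Result:
id | product | total  
---+---------+--------
6  | Phone   | 1849.48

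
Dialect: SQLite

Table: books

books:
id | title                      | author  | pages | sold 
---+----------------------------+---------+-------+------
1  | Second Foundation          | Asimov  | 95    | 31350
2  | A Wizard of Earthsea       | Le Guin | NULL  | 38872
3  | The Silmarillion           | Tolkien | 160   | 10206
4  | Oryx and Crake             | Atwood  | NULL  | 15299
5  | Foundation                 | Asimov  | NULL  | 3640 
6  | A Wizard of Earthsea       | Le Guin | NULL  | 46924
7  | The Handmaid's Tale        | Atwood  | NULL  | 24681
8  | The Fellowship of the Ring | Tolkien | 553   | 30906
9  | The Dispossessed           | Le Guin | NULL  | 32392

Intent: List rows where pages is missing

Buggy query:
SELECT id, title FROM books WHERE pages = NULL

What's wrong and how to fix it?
Bug: Comparing to NULL with '=' never matches; NULL = NULL is unknown, not true

Fix: Replace '= NULL' with 'IS NULL'

Corrected query:
SELECT id, title FROM books WHERE pages IS NULL

Result:
id | title               
---+---------------------
2  | A Wizard of Earthsea
4  | Oryx and Crake      
5  | Foundation          
6  | A Wizard of Earthsea
7  | The Handmaid's Tale 
9  | The Dispossessed    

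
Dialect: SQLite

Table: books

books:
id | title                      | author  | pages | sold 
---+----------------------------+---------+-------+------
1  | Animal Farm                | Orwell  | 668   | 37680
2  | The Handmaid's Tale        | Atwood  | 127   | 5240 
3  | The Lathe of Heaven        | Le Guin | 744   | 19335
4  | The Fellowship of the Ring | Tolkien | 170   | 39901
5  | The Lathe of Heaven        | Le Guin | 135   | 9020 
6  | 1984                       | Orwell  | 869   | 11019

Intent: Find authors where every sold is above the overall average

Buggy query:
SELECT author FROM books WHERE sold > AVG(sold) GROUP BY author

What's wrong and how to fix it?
Bug: AVG() is an aggregate; it can't sit directly in WHERE

Fix: Compute the overall average in a scalar subquery and compare each group's MIN against it in HAVING

Corrected query:
SELECT author FROM books GROUP BY author HAVING MIN(sold) > (SELECT AVG(sold) FROM books)

Result:
author 
-------
Tolkien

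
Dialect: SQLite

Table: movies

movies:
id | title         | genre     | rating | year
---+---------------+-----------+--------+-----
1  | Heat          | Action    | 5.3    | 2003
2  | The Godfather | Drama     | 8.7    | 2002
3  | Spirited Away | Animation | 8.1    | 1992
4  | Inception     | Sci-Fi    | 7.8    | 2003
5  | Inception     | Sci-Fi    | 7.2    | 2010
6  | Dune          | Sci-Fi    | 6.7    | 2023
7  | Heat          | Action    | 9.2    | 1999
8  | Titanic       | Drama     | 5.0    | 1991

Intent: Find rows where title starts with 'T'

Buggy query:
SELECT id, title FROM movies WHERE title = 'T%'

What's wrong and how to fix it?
Bug: Wildcards only work with LIKE; '=' treats '%' as a literal character

Fix: Replace '=' with LIKE so 'T%' is treated as a pattern

Corrected query:
SELECT id, title FROM movies WHERE title LIKE 'T%'

Result:
id | title        
---+--------------
2  | The Godfather
8  | Titanic      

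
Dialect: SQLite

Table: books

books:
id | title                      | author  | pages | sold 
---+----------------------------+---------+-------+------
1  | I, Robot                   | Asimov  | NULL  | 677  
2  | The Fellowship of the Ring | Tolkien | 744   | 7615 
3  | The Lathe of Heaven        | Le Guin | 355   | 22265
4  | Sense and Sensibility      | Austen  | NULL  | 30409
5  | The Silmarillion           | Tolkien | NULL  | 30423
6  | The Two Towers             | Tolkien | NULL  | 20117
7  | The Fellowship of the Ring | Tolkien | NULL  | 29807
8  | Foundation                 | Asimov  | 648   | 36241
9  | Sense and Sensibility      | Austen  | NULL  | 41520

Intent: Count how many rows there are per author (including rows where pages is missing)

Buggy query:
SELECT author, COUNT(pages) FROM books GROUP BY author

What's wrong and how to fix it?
Bug: COUNT(column) counts non-NULL values only; rows with NULL pages aren't counted

Fix: Replace COUNT(pages) with COUNT(*)

Corrected query:
SELECT author, COUNT(*) FROM books GROUP BY author

Result:
author  | COUNT(*)
--------+---------
Asimov  | 2       
Austen  | 2       
Le Guin | 1       
Tolkien | 4       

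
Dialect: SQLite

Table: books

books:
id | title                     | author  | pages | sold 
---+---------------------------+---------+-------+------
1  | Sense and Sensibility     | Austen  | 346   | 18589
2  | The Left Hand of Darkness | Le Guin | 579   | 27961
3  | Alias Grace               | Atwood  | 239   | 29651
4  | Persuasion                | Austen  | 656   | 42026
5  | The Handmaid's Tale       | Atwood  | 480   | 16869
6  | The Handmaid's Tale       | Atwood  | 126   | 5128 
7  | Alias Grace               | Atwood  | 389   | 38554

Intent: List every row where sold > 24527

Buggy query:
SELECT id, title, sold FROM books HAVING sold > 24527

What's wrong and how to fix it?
Bug: This is a non-aggregate query (no GROUP BY, no aggregates), so in SQLite the HAVING clause is invalid here; a row-level condition belongs in WHERE

Fix: Use WHERE for row-level filtering

Corrected query:
SELECT id, title, sold FROM books WHERE sold > 24527

Result:
id | title                     | sold 
---+---------------------------+------
2  | The Left Hand of Darkness | 27961
3  | Alias Grace               | 29651
4  | Persuasion                | 42026
7  | Alias Grace               | 38554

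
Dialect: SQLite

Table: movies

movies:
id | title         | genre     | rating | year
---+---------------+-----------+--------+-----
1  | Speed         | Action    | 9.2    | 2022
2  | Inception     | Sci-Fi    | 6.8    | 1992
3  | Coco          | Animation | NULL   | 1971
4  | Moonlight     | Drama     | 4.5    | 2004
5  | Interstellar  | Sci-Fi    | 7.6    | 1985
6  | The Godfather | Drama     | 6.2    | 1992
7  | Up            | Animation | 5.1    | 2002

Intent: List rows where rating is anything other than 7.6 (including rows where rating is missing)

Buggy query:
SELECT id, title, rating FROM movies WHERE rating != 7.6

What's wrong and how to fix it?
Bug: Inequality against NULL is unknown, not true; rows with NULL are dropped

Fix: Handle NULL separately with IS NULL alongside the inequality

Corrected query:
SELECT id, title, rating FROM movies WHERE rating != 7.6 OR rating IS NULL

Result:
id | title         | rating
---+---------------+-------
1  | Speed         | 9.2   
2  | Inception     | 6.8   
3  | Coco          | NULL  
4  | Moonlight     | 4.5   
6  | The Godfather | 6.2   
7  | Up            | 5.1   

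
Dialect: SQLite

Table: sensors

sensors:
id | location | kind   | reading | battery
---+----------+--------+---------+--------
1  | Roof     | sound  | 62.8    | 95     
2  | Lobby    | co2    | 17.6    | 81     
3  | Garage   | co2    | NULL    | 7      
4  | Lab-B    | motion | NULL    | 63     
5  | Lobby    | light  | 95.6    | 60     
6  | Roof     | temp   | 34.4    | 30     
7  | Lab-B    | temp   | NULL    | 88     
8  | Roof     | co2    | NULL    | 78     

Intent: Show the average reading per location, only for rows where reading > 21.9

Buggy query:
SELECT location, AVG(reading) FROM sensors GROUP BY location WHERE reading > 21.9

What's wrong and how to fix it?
Bug: Row-level WHERE must come before GROUP BY in the clause order

Fix: Move the WHERE clause before GROUP BY

Corrected query:
SELECT location, AVG(reading) FROM sensors WHERE reading > 21.9 GROUP BY location

Result:
location | AVG(reading)
---------+-------------
Lobby    | 95.6        
Roof     | 48.6        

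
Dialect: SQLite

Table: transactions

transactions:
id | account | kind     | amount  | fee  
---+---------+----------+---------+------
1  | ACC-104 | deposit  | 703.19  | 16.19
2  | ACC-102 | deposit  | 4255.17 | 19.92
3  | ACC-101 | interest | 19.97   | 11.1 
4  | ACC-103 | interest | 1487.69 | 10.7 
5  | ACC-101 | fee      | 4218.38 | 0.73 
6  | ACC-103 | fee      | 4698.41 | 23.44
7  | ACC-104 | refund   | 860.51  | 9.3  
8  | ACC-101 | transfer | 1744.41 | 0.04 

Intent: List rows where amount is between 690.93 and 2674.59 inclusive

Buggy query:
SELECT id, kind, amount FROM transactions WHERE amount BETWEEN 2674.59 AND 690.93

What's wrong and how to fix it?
Bug: The bounds are reversed; BETWEEN a AND b requires a <= b to match anything

Fix: Write BETWEEN 690.93 AND 2674.59

Corrected query:
SELECT id, kind, amount FROM transactions WHERE amount BETWEEN 690.93 AND 2674.59

Result:
id | kind     | amount 
---+----------+--------
1  | deposit  | 703.19 
4  | interest | 1487.69
7  | refund   | 860.51 
8  | transfer | 1744.41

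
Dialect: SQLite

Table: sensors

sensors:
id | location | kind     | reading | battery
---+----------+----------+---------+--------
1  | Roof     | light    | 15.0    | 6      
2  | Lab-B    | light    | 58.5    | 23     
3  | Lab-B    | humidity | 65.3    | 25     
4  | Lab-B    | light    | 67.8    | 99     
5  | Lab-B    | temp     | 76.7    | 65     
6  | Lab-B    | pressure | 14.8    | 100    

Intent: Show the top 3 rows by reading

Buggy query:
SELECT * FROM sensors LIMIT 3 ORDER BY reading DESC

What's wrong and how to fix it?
Bug: ORDER BY cannot follow LIMIT; LIMIT is the final clause

Fix: Sort with ORDER BY, then apply LIMIT

Corrected query:
SELECT * FROM sensors ORDER BY reading DESC LIMIT 3

Result:
id | location | kind     | reading | battery
---+----------+----------+---------+--------
5  | Lab-B    | temp     | 76.7    | 65     
4  | Lab-B    | light    | 67.8    | 99     
3  | Lab-B    | humidity | 65.3    | 25     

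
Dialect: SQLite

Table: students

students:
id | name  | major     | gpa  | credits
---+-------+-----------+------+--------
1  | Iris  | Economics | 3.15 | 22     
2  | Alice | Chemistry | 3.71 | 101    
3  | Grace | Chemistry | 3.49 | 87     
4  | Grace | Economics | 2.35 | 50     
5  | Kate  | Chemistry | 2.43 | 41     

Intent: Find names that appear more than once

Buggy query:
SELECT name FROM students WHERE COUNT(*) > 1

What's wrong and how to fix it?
Bug: WHERE can't reference COUNT(*); aggregates are computed after WHERE

Fix: Group first, then use HAVING for the count condition

Corrected query:
SELECT name FROM students GROUP BY name HAVING COUNT(*) > 1

Result:
name 
-----
Grace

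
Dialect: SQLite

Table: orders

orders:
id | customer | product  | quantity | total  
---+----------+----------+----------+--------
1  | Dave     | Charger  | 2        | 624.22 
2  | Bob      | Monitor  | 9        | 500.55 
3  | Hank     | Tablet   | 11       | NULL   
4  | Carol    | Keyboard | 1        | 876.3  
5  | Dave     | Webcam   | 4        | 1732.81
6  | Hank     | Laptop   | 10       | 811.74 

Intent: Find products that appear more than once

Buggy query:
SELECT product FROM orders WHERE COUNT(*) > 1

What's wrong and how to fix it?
Bug: COUNT(*) is an aggregate and cannot be used in WHERE

Fix: GROUP BY product, then filter groups with HAVING COUNT(*) > 1

Corrected query:
SELECT product FROM orders GROUP BY product HAVING COUNT(*) > 1

Result:
(no rows)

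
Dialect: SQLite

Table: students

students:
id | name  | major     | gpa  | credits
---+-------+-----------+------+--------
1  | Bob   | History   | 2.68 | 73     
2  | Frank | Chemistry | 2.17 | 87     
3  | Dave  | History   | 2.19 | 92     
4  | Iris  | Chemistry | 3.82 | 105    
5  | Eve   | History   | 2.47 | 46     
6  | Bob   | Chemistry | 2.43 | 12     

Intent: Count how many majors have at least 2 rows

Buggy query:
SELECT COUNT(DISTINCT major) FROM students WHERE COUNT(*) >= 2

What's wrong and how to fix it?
Bug: WHERE filters individual rows, not groups, so a group-level COUNT is invalid there

Fix: Group first with HAVING COUNT(*) >= 2, then COUNT the resulting groups

Corrected query:
SELECT COUNT(*) FROM (SELECT major FROM students GROUP BY major HAVING COUNT(*) >= 2)

Result:
COUNT(*)
--------
2       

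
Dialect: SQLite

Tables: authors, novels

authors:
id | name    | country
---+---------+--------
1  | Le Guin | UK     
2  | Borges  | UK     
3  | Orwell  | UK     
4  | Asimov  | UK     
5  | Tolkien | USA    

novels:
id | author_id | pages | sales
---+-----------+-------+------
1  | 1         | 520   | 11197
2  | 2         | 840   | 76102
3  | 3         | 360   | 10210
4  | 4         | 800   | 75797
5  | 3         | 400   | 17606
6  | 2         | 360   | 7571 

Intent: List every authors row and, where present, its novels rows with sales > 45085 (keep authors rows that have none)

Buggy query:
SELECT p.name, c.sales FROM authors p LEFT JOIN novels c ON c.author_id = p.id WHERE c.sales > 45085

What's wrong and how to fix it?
Bug: A WHERE condition on the right-hand table after LEFT JOIN drops unmatched parents

Fix: Put 'c.sales > 45085' in the JOIN's ON clause instead of WHERE

Corrected query:
SELECT p.name, c.sales FROM authors p LEFT JOIN novels c ON c.author_id = p.id AND c.sales > 45085

Result:
name    | sales
--------+------
Le Guin | NULL 
Borges  | 76102
Orwell  | NULL 
Asimov  | 75797
Tolkien | NULL 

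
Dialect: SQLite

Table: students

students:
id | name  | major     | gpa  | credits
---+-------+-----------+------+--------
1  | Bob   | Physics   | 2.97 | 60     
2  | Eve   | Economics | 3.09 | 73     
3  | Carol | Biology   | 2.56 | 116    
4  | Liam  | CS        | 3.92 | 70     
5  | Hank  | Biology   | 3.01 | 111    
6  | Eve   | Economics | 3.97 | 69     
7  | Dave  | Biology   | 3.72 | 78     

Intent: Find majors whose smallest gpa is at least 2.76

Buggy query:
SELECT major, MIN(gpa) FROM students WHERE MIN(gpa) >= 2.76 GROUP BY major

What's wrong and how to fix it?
Bug: MIN() in WHERE is a misuse of aggregate

Fix: Replace WHERE with HAVING after the GROUP BY

Corrected query:
SELECT major, MIN(gpa) FROM students GROUP BY major HAVING MIN(gpa) >= 2.76

Result:
major     | MIN(gpa)
----------+---------
CS        | 3.92    
Economics | 3.09    
Physics   | 2.97    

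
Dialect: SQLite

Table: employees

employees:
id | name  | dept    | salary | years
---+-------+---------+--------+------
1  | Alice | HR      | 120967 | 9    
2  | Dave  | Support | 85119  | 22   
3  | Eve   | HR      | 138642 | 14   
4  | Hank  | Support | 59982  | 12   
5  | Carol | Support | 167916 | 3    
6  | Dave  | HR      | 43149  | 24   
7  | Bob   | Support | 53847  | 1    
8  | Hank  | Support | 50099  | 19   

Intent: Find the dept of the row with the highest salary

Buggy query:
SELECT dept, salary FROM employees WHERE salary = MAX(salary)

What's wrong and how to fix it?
Bug: MAX(salary) is an aggregate and cannot be used directly in WHERE

Fix: Wrap MAX in a scalar subquery so WHERE compares against a single value

Corrected query:
SELECT dept, salary FROM employees WHERE salary = (SELECT MAX(salary) FROM employees)

Result:
dept    | salary
--------+-------
Support | 167916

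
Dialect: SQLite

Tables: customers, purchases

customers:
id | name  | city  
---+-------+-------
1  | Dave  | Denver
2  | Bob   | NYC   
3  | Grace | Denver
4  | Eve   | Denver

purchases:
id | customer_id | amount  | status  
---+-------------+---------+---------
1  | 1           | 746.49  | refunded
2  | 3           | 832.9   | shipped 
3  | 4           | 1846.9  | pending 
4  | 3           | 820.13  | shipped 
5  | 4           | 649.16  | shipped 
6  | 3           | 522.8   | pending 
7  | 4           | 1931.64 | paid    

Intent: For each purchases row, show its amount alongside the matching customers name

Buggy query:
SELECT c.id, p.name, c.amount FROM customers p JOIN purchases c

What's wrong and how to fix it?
Bug: JOIN with no ON clause produces a cartesian product; every purchases row pairs with every customers row

Fix: Specify the join condition linking the foreign key to the parent id

Corrected query:
SELECT c.id, p.name, c.amount FROM customers p JOIN purchases c ON c.customer_id = p.id

Result:
id | name  | amount 
---+-------+--------
1  | Dave  | 746.49 
2  | Grace | 832.9  
3  | Eve   | 1846.9 
4  | Grace | 820.13 
5  | Eve   | 649.16 
6  | Grace | 522.8  
7  | Eve   | 1931.64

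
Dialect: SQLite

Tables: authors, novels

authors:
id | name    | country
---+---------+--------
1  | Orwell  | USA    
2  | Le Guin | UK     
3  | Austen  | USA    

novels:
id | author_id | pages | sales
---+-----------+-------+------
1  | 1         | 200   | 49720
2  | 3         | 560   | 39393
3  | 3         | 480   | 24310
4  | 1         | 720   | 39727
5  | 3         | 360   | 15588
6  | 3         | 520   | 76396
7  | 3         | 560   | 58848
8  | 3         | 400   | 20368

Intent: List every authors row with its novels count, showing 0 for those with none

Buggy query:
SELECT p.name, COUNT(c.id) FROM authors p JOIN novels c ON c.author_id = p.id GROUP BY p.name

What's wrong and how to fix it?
Bug: An inner join excludes parents with zero children

Fix: Use LEFT JOIN so parents without children still appear (COUNT(c.id) gives 0)

Corrected query:
SELECT p.name, COUNT(c.id) FROM authors p LEFT JOIN novels c ON c.author_id = p.id GROUP BY p.name

Result:
name    | COUNT(c.id)
--------+------------
Austen  | 6          
Le Guin | 0          
Orwell  | 2          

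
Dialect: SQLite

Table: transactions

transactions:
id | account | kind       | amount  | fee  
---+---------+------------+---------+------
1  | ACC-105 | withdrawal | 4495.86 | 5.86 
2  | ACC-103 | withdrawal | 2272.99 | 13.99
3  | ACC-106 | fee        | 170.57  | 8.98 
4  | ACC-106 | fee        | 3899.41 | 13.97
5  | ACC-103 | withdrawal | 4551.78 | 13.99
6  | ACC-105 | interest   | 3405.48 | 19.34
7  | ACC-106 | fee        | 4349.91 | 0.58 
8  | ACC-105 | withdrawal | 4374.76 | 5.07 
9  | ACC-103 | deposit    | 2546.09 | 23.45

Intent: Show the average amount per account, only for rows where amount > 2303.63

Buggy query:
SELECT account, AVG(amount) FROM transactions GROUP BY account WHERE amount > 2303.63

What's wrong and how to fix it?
Bug: Row-level WHERE must come before GROUP BY in the clause order

Fix: Place WHERE between FROM and GROUP BY

Corrected query:
SELECT account, AVG(amount) FROM transactions WHERE amount > 2303.63 GROUP BY account

Result:
account | AVG(amount)
--------+------------
ACC-103 | 3548.935   
ACC-105 | 4092.033333
ACC-106 | 4124.66    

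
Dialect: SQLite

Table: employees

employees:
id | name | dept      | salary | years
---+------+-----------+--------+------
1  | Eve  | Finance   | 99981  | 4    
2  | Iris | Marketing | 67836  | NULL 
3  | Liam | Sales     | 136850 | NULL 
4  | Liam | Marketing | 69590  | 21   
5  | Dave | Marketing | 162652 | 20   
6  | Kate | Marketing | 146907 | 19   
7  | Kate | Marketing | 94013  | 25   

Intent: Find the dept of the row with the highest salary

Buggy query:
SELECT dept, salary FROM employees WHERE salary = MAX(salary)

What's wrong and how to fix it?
Bug: WHERE is evaluated per row; an aggregate over the whole table isn't defined there

Fix: Use a subquery: WHERE salary = (SELECT MAX(salary) FROM employees)

Corrected query:
SELECT dept, salary FROM employees WHERE salary = (SELECT MAX(salary) FROM employees)

Result:
dept      | salary
----------+-------
Marketing | 162652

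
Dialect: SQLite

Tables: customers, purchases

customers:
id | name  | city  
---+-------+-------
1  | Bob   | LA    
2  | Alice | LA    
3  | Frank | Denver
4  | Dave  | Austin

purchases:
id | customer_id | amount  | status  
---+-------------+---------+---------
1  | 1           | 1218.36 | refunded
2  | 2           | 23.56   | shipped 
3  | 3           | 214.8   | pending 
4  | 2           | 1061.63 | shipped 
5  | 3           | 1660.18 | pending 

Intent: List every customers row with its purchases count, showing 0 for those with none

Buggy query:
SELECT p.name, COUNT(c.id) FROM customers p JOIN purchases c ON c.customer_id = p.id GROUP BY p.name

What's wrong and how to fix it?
Bug: An inner join excludes parents with zero children

Fix: Switch to LEFT JOIN to retain unmatched parent rows

Corrected query:
SELECT p.name, COUNT(c.id) FROM customers p LEFT JOIN purchases c ON c.customer_id = p.id GROUP BY p.name

Result:
name  | COUNT(c.id)
------+------------
Alice | 2          
Bob   | 1          
Dave  | 0          
Frank | 2          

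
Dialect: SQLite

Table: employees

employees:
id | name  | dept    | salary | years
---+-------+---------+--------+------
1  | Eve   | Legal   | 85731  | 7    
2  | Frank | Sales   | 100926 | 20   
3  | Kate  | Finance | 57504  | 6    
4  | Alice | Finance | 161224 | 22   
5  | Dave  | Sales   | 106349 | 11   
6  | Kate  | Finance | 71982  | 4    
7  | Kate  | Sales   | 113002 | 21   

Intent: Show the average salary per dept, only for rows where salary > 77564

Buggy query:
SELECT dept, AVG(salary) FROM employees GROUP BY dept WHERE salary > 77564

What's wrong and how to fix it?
Bug: WHERE cannot follow GROUP BY

Fix: Place WHERE between FROM and GROUP BY

Corrected query:
SELECT dept, AVG(salary) FROM employees WHERE salary > 77564 GROUP BY dept

Result:
dept    | AVG(salary)
--------+------------
Finance | 161224     
Legal   | 85731      
Sales   | 106759     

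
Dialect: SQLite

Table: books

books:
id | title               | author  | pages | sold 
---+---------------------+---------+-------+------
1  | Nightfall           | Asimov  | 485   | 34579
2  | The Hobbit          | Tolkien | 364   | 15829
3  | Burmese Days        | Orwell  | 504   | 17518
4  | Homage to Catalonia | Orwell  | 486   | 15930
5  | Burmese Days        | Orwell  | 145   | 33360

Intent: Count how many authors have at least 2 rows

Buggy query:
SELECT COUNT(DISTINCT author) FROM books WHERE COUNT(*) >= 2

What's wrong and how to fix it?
Bug: WHERE filters individual rows, not groups, so a group-level COUNT is invalid there

Fix: Group first with HAVING COUNT(*) >= 2, then COUNT the resulting groups

Corrected query:
SELECT COUNT(*) FROM (SELECT author FROM books GROUP BY author HAVING COUNT(*) >= 2)

Result:
COUNT(*)
--------
1       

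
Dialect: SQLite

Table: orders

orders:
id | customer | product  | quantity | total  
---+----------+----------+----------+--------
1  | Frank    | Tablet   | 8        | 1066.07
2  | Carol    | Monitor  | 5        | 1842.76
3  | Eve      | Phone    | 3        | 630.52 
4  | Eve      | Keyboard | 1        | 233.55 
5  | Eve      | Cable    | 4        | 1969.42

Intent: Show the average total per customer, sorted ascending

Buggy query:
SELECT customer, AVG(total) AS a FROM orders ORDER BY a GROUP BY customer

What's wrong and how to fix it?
Bug: GROUP BY must precede ORDER BY

Fix: Reorder: SELECT … FROM … GROUP BY … ORDER BY …

Corrected query:
SELECT customer, AVG(total) AS a FROM orders GROUP BY customer ORDER BY a

Result:
customer | a         
---------+-----------
Eve      | 944.496667
Frank    | 1066.07   
Carol    | 1842.76   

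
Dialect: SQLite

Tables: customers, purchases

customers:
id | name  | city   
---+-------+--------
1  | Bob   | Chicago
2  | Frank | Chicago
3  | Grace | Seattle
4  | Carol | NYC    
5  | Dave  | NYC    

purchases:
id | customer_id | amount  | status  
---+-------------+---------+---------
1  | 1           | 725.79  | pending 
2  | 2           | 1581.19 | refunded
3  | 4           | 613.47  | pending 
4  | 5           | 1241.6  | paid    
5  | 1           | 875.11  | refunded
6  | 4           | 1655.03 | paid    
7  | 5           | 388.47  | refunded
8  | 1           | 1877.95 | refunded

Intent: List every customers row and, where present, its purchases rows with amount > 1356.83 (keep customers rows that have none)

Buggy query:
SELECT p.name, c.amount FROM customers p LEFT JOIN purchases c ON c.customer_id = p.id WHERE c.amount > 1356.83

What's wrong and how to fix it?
Bug: Filtering c.amount in WHERE discards the NULL rows produced by LEFT JOIN, turning it into an inner join

Fix: Put 'c.amount > 1356.83' in the JOIN's ON clause instead of WHERE

Corrected query:
SELECT p.name, c.amount FROM customers p LEFT JOIN purchases c ON c.customer_id = p.id AND c.amount > 1356.83

Result:
name  | amount 
------+--------
Bob   | 1877.95
Frank | 1581.19
Grace | NULL   
Carol | 1655.03
Dave  | NULL   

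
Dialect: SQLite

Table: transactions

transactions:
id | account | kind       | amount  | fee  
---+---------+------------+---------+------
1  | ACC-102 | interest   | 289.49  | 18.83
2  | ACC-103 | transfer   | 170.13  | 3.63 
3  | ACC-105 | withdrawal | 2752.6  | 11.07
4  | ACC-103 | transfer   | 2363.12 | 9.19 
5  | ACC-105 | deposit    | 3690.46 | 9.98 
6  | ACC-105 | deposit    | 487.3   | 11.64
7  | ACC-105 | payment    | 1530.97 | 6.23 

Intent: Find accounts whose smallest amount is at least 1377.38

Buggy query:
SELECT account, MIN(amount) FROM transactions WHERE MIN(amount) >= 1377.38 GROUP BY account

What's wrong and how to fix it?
Bug: Aggregates like MIN are computed per group after WHERE runs

Fix: Use HAVING for the per-group MIN condition

Corrected query:
SELECT account, MIN(amount) FROM transactions GROUP BY account HAVING MIN(amount) >= 1377.38

Result:
(no rows)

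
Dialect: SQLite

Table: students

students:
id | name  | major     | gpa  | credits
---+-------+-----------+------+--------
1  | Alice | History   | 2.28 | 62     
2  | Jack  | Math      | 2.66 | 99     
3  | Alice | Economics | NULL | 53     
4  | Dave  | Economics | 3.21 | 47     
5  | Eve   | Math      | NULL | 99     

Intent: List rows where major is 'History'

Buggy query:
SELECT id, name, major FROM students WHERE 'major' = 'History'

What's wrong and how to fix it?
Bug: Single quotes denote string literals in SQL; the column name is being compared as a constant string

Fix: Remove the quotes around the column name (or use double quotes for an identifier)

Corrected query:
SELECT id, name, major FROM students WHERE major = 'History'

Result:
id | name  | major  
---+-------+--------
1  | Alice | History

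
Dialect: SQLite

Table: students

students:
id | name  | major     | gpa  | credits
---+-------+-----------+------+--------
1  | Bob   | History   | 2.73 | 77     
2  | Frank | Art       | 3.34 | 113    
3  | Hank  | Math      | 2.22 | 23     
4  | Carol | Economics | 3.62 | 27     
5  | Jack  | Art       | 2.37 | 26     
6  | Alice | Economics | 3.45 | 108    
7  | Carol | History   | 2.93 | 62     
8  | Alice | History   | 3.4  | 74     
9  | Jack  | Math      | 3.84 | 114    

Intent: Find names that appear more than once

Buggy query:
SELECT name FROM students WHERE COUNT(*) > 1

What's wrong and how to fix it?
Bug: WHERE can't reference COUNT(*); aggregates are computed after WHERE

Fix: Group first, then use HAVING for the count condition

Corrected query:
SELECT name FROM students GROUP BY name HAVING COUNT(*) > 1

Result:
name 
-----
Alice
Carol
Jack 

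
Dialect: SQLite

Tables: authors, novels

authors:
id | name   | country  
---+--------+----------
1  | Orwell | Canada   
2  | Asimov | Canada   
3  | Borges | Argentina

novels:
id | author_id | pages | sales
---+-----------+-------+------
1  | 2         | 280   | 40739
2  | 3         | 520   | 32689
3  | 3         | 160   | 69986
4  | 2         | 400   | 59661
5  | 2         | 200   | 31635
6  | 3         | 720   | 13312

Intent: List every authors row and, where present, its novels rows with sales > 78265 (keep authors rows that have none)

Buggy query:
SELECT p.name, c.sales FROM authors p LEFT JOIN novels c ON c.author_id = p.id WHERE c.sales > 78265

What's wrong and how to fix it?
Bug: A WHERE condition on the right-hand table after LEFT JOIN drops unmatched parents

Fix: Put 'c.sales > 78265' in the JOIN's ON clause instead of WHERE

Corrected query:
SELECT p.name, c.sales FROM authors p LEFT JOIN novels c ON c.author_id = p.id AND c.sales > 78265

Result:
name   | sales
-------+------
Orwell | NULL 
Asimov | NULL 
Borges | NULL 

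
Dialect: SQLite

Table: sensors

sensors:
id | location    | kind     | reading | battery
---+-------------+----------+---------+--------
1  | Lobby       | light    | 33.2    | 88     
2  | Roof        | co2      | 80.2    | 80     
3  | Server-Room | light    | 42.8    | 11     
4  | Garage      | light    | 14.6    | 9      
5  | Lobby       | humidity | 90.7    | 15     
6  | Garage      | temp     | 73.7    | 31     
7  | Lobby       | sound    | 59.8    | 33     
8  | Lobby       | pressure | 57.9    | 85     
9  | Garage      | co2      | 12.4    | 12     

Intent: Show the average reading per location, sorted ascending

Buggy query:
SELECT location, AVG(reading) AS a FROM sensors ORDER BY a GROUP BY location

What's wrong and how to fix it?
Bug: GROUP BY must precede ORDER BY

Fix: Move ORDER BY to the end, after GROUP BY

Corrected query:
SELECT location, AVG(reading) AS a FROM sensors GROUP BY location ORDER BY a

Result:
location    | a        
------------+----------
Garage      | 33.566667
Server-Room | 42.8     
Lobby       | 60.4     
Roof        | 80.2     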